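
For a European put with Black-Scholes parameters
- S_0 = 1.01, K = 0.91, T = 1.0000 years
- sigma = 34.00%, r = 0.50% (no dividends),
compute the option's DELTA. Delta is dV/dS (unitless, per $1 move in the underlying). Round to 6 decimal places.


d1 = 0.4913559127; d2 = 0.1513559127
phi(d1) = 0.3535770516; exp(-qT) = 1.0000000000; exp(-rT) = 0.9950124792
N(-d1) = 0.3115873702
Delta = -exp(-qT) * N(-d1) = -1.0000000000 * 0.3115873702 = -0.311587

Answer: Delta = -0.311587


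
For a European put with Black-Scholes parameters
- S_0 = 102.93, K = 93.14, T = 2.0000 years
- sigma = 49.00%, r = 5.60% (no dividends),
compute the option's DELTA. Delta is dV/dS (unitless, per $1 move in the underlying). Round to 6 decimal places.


Answer: Delta = -0.257092

Derivation:
d1 = 0.6523354559; d2 = -0.0406291897
phi(d1) = 0.3224815651; exp(-qT) = 1.0000000000; exp(-rT) = 0.8940442575
N(-d1) = 0.2570923960
Delta = -exp(-qT) * N(-d1) = -1.0000000000 * 0.2570923960 = -0.257092


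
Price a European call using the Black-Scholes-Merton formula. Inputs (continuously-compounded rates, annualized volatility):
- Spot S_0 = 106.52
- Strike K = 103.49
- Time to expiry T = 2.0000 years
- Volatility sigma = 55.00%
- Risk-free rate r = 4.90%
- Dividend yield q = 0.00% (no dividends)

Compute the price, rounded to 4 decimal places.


d1 = (ln(S/K) + (r - q + 0.5*sigma^2) * T) / (sigma * sqrt(T)) = 0.55200326
d2 = d1 - sigma * sqrt(T) = -0.22581420
exp(-rT) = 0.90664890; exp(-qT) = 1.00000000
C = S_0 * exp(-qT) * N(d1) - K * exp(-rT) * N(d2)
N(d1) = 0.70952694; N(d2) = 0.41067297
C = 106.5200 * 1.00000000 * 0.70952694 - 103.4900 * 0.90664890 * 0.41067297 = 37.0457

Answer: Price = 37.0457


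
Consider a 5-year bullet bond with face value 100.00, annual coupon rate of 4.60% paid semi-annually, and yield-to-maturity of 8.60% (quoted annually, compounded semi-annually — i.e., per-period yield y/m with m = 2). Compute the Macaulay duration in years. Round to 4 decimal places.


Coupon per period c = face * coupon_rate / m = 2.300000
Periods per year m = 2; per-period yield y/m = 0.043000
Number of cashflows N = 10
Cashflows (t years, CF_t, discount factor 1/(1+y/m)^(m*t), PV):
  t = 0.5000: CF_t = 2.300000, DF = 0.958773, PV = 2.205177
  t = 1.0000: CF_t = 2.300000, DF = 0.919245, PV = 2.114264
  t = 1.5000: CF_t = 2.300000, DF = 0.881347, PV = 2.027099
  t = 2.0000: CF_t = 2.300000, DF = 0.845012, PV = 1.943527
  t = 2.5000: CF_t = 2.300000, DF = 0.810174, PV = 1.863401
  t = 3.0000: CF_t = 2.300000, DF = 0.776773, PV = 1.786578
  t = 3.5000: CF_t = 2.300000, DF = 0.744749, PV = 1.712922
  t = 4.0000: CF_t = 2.300000, DF = 0.714045, PV = 1.642303
  t = 4.5000: CF_t = 2.300000, DF = 0.684607, PV = 1.574596
  t = 5.0000: CF_t = 102.300000, DF = 0.656382, PV = 67.147918
Price P = sum_t PV_t = 84.017785
Macaulay numerator sum_t t * PV_t:
  t * PV_t at t = 0.5000: 1.102589
  t * PV_t at t = 1.0000: 2.114264
  t * PV_t at t = 1.5000: 3.040648
  t * PV_t at t = 2.0000: 3.887054
  t * PV_t at t = 2.5000: 4.658502
  t * PV_t at t = 3.0000: 5.359734
  t * PV_t at t = 3.5000: 5.995228
  t * PV_t at t = 4.0000: 6.569213
  t * PV_t at t = 4.5000: 7.085681
  t * PV_t at t = 5.0000: 335.739588
Macaulay duration D = (sum_t t * PV_t) / P = 375.552502 / 84.017785 = 4.469917

Answer: Macaulay duration = 4.4699 years


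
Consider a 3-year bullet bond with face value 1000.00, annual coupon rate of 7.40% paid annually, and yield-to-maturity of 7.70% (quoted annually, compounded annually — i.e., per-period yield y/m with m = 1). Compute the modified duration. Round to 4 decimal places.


Answer: Modified duration = 2.5972

Derivation:
Coupon per period c = face * coupon_rate / m = 74.000000
Periods per year m = 1; per-period yield y/m = 0.077000
Number of cashflows N = 3
Cashflows (t years, CF_t, discount factor 1/(1+y/m)^(m*t), PV):
  t = 1.0000: CF_t = 74.000000, DF = 0.928505, PV = 68.709378
  t = 2.0000: CF_t = 74.000000, DF = 0.862122, PV = 63.797008
  t = 3.0000: CF_t = 1074.000000, DF = 0.800484, PV = 859.720280
Price P = sum_t PV_t = 992.226666
First compute Macaulay numerator sum_t t * PV_t:
  t * PV_t at t = 1.0000: 68.709378
  t * PV_t at t = 2.0000: 127.594017
  t * PV_t at t = 3.0000: 2579.160840
Macaulay duration D = 2775.464234 / 992.226666 = 2.797208
Modified duration = D / (1 + y/m) = 2.797208 / (1 + 0.077000) = 2.597222


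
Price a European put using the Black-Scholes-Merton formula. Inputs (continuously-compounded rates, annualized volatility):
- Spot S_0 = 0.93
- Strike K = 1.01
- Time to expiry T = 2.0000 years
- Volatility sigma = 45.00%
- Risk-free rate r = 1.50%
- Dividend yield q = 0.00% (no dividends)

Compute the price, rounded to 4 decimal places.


Answer: Price = 0.2643

Derivation:
d1 = (ln(S/K) + (r - q + 0.5*sigma^2) * T) / (sigma * sqrt(T)) = 0.23566922
d2 = d1 - sigma * sqrt(T) = -0.40072688
exp(-rT) = 0.97044553; exp(-qT) = 1.00000000
P = K * exp(-rT) * N(-d2) - S_0 * exp(-qT) * N(-d1)
N(-d1) = 0.40684468; N(-d2) = 0.65568939
P = 1.0100 * 0.97044553 * 0.65568939 - 0.9300 * 1.00000000 * 0.40684468 = 0.2643


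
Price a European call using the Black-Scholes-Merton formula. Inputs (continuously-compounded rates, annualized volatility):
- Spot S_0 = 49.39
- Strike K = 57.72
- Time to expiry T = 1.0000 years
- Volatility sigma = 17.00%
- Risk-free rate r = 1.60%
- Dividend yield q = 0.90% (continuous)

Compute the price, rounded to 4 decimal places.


d1 = (ln(S/K) + (r - q + 0.5*sigma^2) * T) / (sigma * sqrt(T)) = -0.79062211
d2 = d1 - sigma * sqrt(T) = -0.96062211
exp(-rT) = 0.98412732; exp(-qT) = 0.99104038
C = S_0 * exp(-qT) * N(d1) - K * exp(-rT) * N(d2)
N(d1) = 0.21458227; N(d2) = 0.16837110
C = 49.3900 * 0.99104038 * 0.21458227 - 57.7200 * 0.98412732 * 0.16837110 = 0.9391

Answer: Price = 0.9391


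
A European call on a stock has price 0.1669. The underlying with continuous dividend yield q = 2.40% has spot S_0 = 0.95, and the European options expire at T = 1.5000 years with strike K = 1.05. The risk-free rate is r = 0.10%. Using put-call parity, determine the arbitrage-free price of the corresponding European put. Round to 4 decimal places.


Answer: Put price = 0.2989

Derivation:
Put-call parity: C - P = S_0 * exp(-qT) - K * exp(-rT).
S_0 * exp(-qT) = 0.9500 * 0.96464029 = 0.91640828
K * exp(-rT) = 1.0500 * 0.99850112 = 1.04842618
P = C - S*exp(-qT) + K*exp(-rT)
P = 0.1669 - 0.91640828 + 1.04842618 = 0.2989


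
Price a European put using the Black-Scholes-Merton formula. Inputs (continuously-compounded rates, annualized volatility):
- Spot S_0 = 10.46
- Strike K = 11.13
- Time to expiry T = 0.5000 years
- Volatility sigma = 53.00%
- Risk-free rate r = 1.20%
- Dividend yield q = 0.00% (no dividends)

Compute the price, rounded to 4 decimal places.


d1 = (ln(S/K) + (r - q + 0.5*sigma^2) * T) / (sigma * sqrt(T)) = 0.03772826
d2 = d1 - sigma * sqrt(T) = -0.33703833
exp(-rT) = 0.99401796; exp(-qT) = 1.00000000
P = K * exp(-rT) * N(-d2) - S_0 * exp(-qT) * N(-d1)
N(-d1) = 0.48495217; N(-d2) = 0.63195600
P = 11.1300 * 0.99401796 * 0.63195600 - 10.4600 * 1.00000000 * 0.48495217 = 1.9190

Answer: Price = 1.9190


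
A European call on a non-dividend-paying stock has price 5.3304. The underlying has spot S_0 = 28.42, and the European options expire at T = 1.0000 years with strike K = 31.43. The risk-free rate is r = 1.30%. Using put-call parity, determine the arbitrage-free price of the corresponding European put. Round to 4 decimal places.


Answer: Put price = 7.9345

Derivation:
Put-call parity: C - P = S_0 * exp(-qT) - K * exp(-rT).
S_0 * exp(-qT) = 28.4200 * 1.00000000 = 28.42000000
K * exp(-rT) = 31.4300 * 0.98708414 = 31.02405436
P = C - S*exp(-qT) + K*exp(-rT)
P = 5.3304 - 28.42000000 + 31.02405436 = 7.9345


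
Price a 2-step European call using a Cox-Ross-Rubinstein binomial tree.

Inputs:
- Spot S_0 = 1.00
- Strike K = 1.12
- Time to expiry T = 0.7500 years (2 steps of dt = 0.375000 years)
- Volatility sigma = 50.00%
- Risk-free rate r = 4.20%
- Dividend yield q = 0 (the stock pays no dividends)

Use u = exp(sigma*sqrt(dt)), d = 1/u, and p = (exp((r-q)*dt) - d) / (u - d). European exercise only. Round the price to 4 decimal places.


Answer: Price = V(0,0) = 0.1419

Derivation:
dt = T/N = 0.375000
u = exp(sigma*sqrt(dt)) = 1.358235; d = 1/u = 0.736250
p = (exp((r-q)*dt) - d) / (u - d) = 0.449568
Discount per step: exp(-r*dt) = 0.984373
Stock lattice S(k, i) with i counting down-moves:
  k=0: S(0,0) = 1.0000
  k=1: S(1,0) = 1.3582; S(1,1) = 0.7362
  k=2: S(2,0) = 1.8448; S(2,1) = 1.0000; S(2,2) = 0.5421
Terminal payoffs V(N, i) = max(S_T - K, 0):
  V(2,0) = 0.724803; V(2,1) = 0.000000; V(2,2) = 0.000000
Backward induction: V(k, i) = exp(-r*dt) * [p * V(k+1, i) + (1-p) * V(k+1, i+1)].
  V(1,0) = exp(-r*dt) * [p*0.724803 + (1-p)*0.000000] = 0.320757
  V(1,1) = exp(-r*dt) * [p*0.000000 + (1-p)*0.000000] = 0.000000
  V(0,0) = exp(-r*dt) * [p*0.320757 + (1-p)*0.000000] = 0.141949


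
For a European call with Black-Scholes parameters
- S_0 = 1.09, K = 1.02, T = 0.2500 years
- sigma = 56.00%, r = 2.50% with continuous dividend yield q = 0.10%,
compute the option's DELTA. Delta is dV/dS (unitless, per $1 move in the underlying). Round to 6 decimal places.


Answer: Delta = 0.654699

Derivation:
d1 = 0.3984823891; d2 = 0.1184823891
phi(d1) = 0.3684933401; exp(-qT) = 0.9997500312; exp(-rT) = 0.9937694906
N(d1) = 0.6548626814
Delta = exp(-qT) * N(d1) = 0.9997500312 * 0.6548626814 = 0.654699


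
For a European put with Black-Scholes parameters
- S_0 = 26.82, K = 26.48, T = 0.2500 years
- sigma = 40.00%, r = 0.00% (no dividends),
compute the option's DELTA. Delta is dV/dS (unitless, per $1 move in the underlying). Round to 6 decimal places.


d1 = 0.1637907339; d2 = -0.0362092661
phi(d1) = 0.3936267178; exp(-qT) = 1.0000000000; exp(-rT) = 1.0000000000
N(-d1) = 0.4349479432
Delta = -exp(-qT) * N(-d1) = -1.0000000000 * 0.4349479432 = -0.434948

Answer: Delta = -0.434948


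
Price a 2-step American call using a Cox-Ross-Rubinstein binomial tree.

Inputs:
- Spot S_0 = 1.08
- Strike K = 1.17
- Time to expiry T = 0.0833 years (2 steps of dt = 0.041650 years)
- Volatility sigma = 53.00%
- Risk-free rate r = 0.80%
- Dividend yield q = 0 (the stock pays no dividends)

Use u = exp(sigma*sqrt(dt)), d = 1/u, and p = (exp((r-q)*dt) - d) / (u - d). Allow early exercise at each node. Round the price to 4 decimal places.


dt = T/N = 0.041650
u = exp(sigma*sqrt(dt)) = 1.114231; d = 1/u = 0.897480
p = (exp((r-q)*dt) - d) / (u - d) = 0.474523
Discount per step: exp(-r*dt) = 0.999667
Stock lattice S(k, i) with i counting down-moves:
  k=0: S(0,0) = 1.0800
  k=1: S(1,0) = 1.2034; S(1,1) = 0.9693
  k=2: S(2,0) = 1.3408; S(2,1) = 1.0800; S(2,2) = 0.8699
Terminal payoffs V(N, i) = max(S_T - K, 0):
  V(2,0) = 0.170831; V(2,1) = 0.000000; V(2,2) = 0.000000
Backward induction: V(k, i) = exp(-r*dt) * [p * V(k+1, i) + (1-p) * V(k+1, i+1)]; then take max(V_cont, immediate exercise) for American.
  V(1,0) = exp(-r*dt) * [p*0.170831 + (1-p)*0.000000] = 0.081036; exercise = 0.033369; V(1,0) = max -> 0.081036
  V(1,1) = exp(-r*dt) * [p*0.000000 + (1-p)*0.000000] = 0.000000; exercise = 0.000000; V(1,1) = max -> 0.000000
  V(0,0) = exp(-r*dt) * [p*0.081036 + (1-p)*0.000000] = 0.038441; exercise = 0.000000; V(0,0) = max -> 0.038441

Answer: Price = V(0,0) = 0.0384


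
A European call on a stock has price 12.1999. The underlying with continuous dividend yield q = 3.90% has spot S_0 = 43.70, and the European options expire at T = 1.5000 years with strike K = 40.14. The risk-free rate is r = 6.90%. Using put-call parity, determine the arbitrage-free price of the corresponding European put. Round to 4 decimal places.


Answer: Put price = 7.1763

Derivation:
Put-call parity: C - P = S_0 * exp(-qT) - K * exp(-rT).
S_0 * exp(-qT) = 43.7000 * 0.94317824 = 41.21688911
K * exp(-rT) = 40.1400 * 0.90167602 = 36.19327555
P = C - S*exp(-qT) + K*exp(-rT)
P = 12.1999 - 41.21688911 + 36.19327555 = 7.1763


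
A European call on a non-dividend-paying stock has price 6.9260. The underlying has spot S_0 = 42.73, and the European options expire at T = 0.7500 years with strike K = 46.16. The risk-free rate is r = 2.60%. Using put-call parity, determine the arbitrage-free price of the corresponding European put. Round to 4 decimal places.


Answer: Put price = 9.4646

Derivation:
Put-call parity: C - P = S_0 * exp(-qT) - K * exp(-rT).
S_0 * exp(-qT) = 42.7300 * 1.00000000 = 42.73000000
K * exp(-rT) = 46.1600 * 0.98068890 = 45.26859940
P = C - S*exp(-qT) + K*exp(-rT)
P = 6.9260 - 42.73000000 + 45.26859940 = 9.4646


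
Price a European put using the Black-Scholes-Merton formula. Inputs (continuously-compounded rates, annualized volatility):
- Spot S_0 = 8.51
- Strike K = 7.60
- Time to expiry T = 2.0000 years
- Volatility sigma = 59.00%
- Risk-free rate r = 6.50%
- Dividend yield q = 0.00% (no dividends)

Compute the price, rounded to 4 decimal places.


Answer: Price = 1.6344

Derivation:
d1 = (ln(S/K) + (r - q + 0.5*sigma^2) * T) / (sigma * sqrt(T)) = 0.70853741
d2 = d1 - sigma * sqrt(T) = -0.12584859
exp(-rT) = 0.87809543; exp(-qT) = 1.00000000
P = K * exp(-rT) * N(-d2) - S_0 * exp(-qT) * N(-d1)
N(-d1) = 0.23930580; N(-d2) = 0.55007411
P = 7.6000 * 0.87809543 * 0.55007411 - 8.5100 * 1.00000000 * 0.23930580 = 1.6344


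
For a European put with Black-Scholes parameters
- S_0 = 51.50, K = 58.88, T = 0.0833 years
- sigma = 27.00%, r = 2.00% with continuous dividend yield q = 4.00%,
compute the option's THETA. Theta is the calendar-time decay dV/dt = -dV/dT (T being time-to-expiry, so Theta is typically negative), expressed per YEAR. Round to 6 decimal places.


d1 = -1.7009495847; d2 = -1.7788762810
phi(d1) = 0.0938973347; exp(-qT) = 0.9966735450; exp(-rT) = 0.9983353870
Theta = -S*exp(-qT)*phi(d1)*sigma/(2*sqrt(T)) + r*K*exp(-rT)*N(-d2) - q*S*exp(-qT)*N(-d1)
N(-d1) = 0.9555237727; N(-d2) = 0.9623699762; sqrt(T) = 0.2886173938
Term 1 = -51.5000 * 0.9966735450 * 0.0938973347 * 0.2700 / (2 * 0.2886173938) = -2.2543673842
Term 2 = 0.0200 * 58.8800 * 0.9983353870 * 0.9623699762 = 1.1314003999
Term 3 = -0.0400 * 51.5000 * 0.9966735450 * 0.9555237727 = -1.9618312477
Theta = -2.2543673842 + (1.1314003999) + (-1.9618312477) = -3.084798

Answer: Theta = -3.084798


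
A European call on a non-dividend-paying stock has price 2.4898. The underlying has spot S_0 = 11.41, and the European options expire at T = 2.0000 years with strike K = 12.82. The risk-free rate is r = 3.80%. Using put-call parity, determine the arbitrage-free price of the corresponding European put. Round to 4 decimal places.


Answer: Put price = 2.9616

Derivation:
Put-call parity: C - P = S_0 * exp(-qT) - K * exp(-rT).
S_0 * exp(-qT) = 11.4100 * 1.00000000 = 11.41000000
K * exp(-rT) = 12.8200 * 0.92681621 = 11.88178377
P = C - S*exp(-qT) + K*exp(-rT)
P = 2.4898 - 11.41000000 + 11.88178377 = 2.9616


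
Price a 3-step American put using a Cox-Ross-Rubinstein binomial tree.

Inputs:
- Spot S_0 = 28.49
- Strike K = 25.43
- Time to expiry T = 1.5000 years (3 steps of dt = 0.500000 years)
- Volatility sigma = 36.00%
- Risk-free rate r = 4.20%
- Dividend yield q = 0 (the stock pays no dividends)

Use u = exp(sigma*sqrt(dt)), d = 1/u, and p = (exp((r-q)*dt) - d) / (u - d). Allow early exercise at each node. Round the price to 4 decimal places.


dt = T/N = 0.500000
u = exp(sigma*sqrt(dt)) = 1.289892; d = 1/u = 0.775259
p = (exp((r-q)*dt) - d) / (u - d) = 0.477939
Discount per step: exp(-r*dt) = 0.979219
Stock lattice S(k, i) with i counting down-moves:
  k=0: S(0,0) = 28.4900
  k=1: S(1,0) = 36.7490; S(1,1) = 22.0871
  k=2: S(2,0) = 47.4023; S(2,1) = 28.4900; S(2,2) = 17.1232
  k=3: S(3,0) = 61.1438; S(3,1) = 36.7490; S(3,2) = 22.0871; S(3,3) = 13.2749
Terminal payoffs V(N, i) = max(K - S_T, 0):
  V(3,0) = 0.000000; V(3,1) = 0.000000; V(3,2) = 3.342878; V(3,3) = 12.155063
Backward induction: V(k, i) = exp(-r*dt) * [p * V(k+1, i) + (1-p) * V(k+1, i+1)]; then take max(V_cont, immediate exercise) for American.
  V(2,0) = exp(-r*dt) * [p*0.000000 + (1-p)*0.000000] = 0.000000; exercise = 0.000000; V(2,0) = max -> 0.000000
  V(2,1) = exp(-r*dt) * [p*0.000000 + (1-p)*3.342878] = 1.708919; exercise = 0.000000; V(2,1) = max -> 1.708919
  V(2,2) = exp(-r*dt) * [p*3.342878 + (1-p)*12.155063] = 7.778304; exercise = 8.306766; V(2,2) = max -> 8.306766
  V(1,0) = exp(-r*dt) * [p*0.000000 + (1-p)*1.708919] = 0.873620; exercise = 0.000000; V(1,0) = max -> 0.873620
  V(1,1) = exp(-r*dt) * [p*1.708919 + (1-p)*8.306766] = 5.046304; exercise = 3.342878; V(1,1) = max -> 5.046304
  V(0,0) = exp(-r*dt) * [p*0.873620 + (1-p)*5.046304] = 2.988591; exercise = 0.000000; V(0,0) = max -> 2.988591

Answer: Price = V(0,0) = 2.9886


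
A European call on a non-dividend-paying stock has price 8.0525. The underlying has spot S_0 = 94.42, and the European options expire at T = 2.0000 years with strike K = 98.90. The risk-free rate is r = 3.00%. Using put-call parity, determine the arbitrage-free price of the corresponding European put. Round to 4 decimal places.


Put-call parity: C - P = S_0 * exp(-qT) - K * exp(-rT).
S_0 * exp(-qT) = 94.4200 * 1.00000000 = 94.42000000
K * exp(-rT) = 98.9000 * 0.94176453 = 93.14051237
P = C - S*exp(-qT) + K*exp(-rT)
P = 8.0525 - 94.42000000 + 93.14051237 = 6.7730

Answer: Put price = 6.7730


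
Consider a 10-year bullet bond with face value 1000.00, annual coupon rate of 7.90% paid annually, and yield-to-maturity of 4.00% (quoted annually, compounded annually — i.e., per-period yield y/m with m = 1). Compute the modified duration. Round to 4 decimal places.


Answer: Modified duration = 7.3581

Derivation:
Coupon per period c = face * coupon_rate / m = 79.000000
Periods per year m = 1; per-period yield y/m = 0.040000
Number of cashflows N = 10
Cashflows (t years, CF_t, discount factor 1/(1+y/m)^(m*t), PV):
  t = 1.0000: CF_t = 79.000000, DF = 0.961538, PV = 75.961538
  t = 2.0000: CF_t = 79.000000, DF = 0.924556, PV = 73.039941
  t = 3.0000: CF_t = 79.000000, DF = 0.888996, PV = 70.230712
  t = 4.0000: CF_t = 79.000000, DF = 0.854804, PV = 67.529531
  t = 5.0000: CF_t = 79.000000, DF = 0.821927, PV = 64.932241
  t = 6.0000: CF_t = 79.000000, DF = 0.790315, PV = 62.434848
  t = 7.0000: CF_t = 79.000000, DF = 0.759918, PV = 60.033507
  t = 8.0000: CF_t = 79.000000, DF = 0.730690, PV = 57.724526
  t = 9.0000: CF_t = 79.000000, DF = 0.702587, PV = 55.504352
  t = 10.0000: CF_t = 1079.000000, DF = 0.675564, PV = 728.933738
Price P = sum_t PV_t = 1316.324935
First compute Macaulay numerator sum_t t * PV_t:
  t * PV_t at t = 1.0000: 75.961538
  t * PV_t at t = 2.0000: 146.079882
  t * PV_t at t = 3.0000: 210.692137
  t * PV_t at t = 4.0000: 270.118124
  t * PV_t at t = 5.0000: 324.661207
  t * PV_t at t = 6.0000: 374.609085
  t * PV_t at t = 7.0000: 420.234551
  t * PV_t at t = 8.0000: 461.796210
  t * PV_t at t = 9.0000: 499.539169
  t * PV_t at t = 10.0000: 7289.337382
Macaulay duration D = 10073.029285 / 1316.324935 = 7.652388
Modified duration = D / (1 + y/m) = 7.652388 / (1 + 0.040000) = 7.358065


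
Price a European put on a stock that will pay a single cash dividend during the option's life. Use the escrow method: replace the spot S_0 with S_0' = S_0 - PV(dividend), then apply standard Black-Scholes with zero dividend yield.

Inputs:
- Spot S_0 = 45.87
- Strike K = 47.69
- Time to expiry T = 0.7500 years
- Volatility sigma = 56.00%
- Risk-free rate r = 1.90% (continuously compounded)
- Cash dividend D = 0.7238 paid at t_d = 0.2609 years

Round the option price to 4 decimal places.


Answer: Price = 9.7922

Derivation:
PV(D) = D * exp(-r * t_d) = 0.7238 * 0.99505517 = 0.72022093
S_0' = S_0 - PV(D) = 45.8700 - 0.72022093 = 45.14977907
d1 = (ln(S_0'/K) + (r + sigma^2/2)*T) / (sigma*sqrt(T)) = 0.15900568
d2 = d1 - sigma*sqrt(T) = -0.32596855
exp(-rT) = 0.98585105
N(-d1) = 0.43683220; N(-d2) = 0.62777593
P = K * exp(-rT) * N(-d2) - S_0' * N(-d1) = 47.6900 * 0.98585105 * 0.62777593 - 45.14977907 * 0.43683220 = 9.7922


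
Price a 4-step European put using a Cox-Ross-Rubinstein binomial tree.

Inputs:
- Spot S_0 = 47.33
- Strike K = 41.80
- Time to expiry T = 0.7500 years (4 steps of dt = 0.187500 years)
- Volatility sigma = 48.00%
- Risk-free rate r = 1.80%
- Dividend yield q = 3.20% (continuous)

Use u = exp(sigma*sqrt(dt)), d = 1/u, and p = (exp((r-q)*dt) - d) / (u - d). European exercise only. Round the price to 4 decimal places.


Answer: Price = V(0,0) = 5.2303

Derivation:
dt = T/N = 0.187500
u = exp(sigma*sqrt(dt)) = 1.231024; d = 1/u = 0.812332
p = (exp((r-q)*dt) - d) / (u - d) = 0.441963
Discount per step: exp(-r*dt) = 0.996631
Stock lattice S(k, i) with i counting down-moves:
  k=0: S(0,0) = 47.3300
  k=1: S(1,0) = 58.2644; S(1,1) = 38.4477
  k=2: S(2,0) = 71.7248; S(2,1) = 47.3300; S(2,2) = 31.2323
  k=3: S(3,0) = 88.2949; S(3,1) = 58.2644; S(3,2) = 38.4477; S(3,3) = 25.3710
  k=4: S(4,0) = 108.6931; S(4,1) = 71.7248; S(4,2) = 47.3300; S(4,3) = 31.2323; S(4,4) = 20.6097
Terminal payoffs V(N, i) = max(K - S_T, 0):
  V(4,0) = 0.000000; V(4,1) = 0.000000; V(4,2) = 0.000000; V(4,3) = 10.567721; V(4,4) = 21.190339
Backward induction: V(k, i) = exp(-r*dt) * [p * V(k+1, i) + (1-p) * V(k+1, i+1)].
  V(3,0) = exp(-r*dt) * [p*0.000000 + (1-p)*0.000000] = 0.000000
  V(3,1) = exp(-r*dt) * [p*0.000000 + (1-p)*0.000000] = 0.000000
  V(3,2) = exp(-r*dt) * [p*0.000000 + (1-p)*10.567721] = 5.877305
  V(3,3) = exp(-r*dt) * [p*10.567721 + (1-p)*21.190339] = 16.439952
  V(2,0) = exp(-r*dt) * [p*0.000000 + (1-p)*0.000000] = 0.000000
  V(2,1) = exp(-r*dt) * [p*0.000000 + (1-p)*5.877305] = 3.268701
  V(2,2) = exp(-r*dt) * [p*5.877305 + (1-p)*16.439952] = 11.731986
  V(1,0) = exp(-r*dt) * [p*0.000000 + (1-p)*3.268701] = 1.817909
  V(1,1) = exp(-r*dt) * [p*3.268701 + (1-p)*11.731986] = 7.964598
  V(0,0) = exp(-r*dt) * [p*1.817909 + (1-p)*7.964598] = 5.230304


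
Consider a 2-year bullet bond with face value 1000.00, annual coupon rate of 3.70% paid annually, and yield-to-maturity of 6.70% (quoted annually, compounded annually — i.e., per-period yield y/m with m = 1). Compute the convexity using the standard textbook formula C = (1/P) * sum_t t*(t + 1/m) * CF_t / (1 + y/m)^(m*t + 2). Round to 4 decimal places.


Coupon per period c = face * coupon_rate / m = 37.000000
Periods per year m = 1; per-period yield y/m = 0.067000
Number of cashflows N = 2
Cashflows (t years, CF_t, discount factor 1/(1+y/m)^(m*t), PV):
  t = 1.0000: CF_t = 37.000000, DF = 0.937207, PV = 34.676664
  t = 2.0000: CF_t = 1037.000000, DF = 0.878357, PV = 910.856407
Price P = sum_t PV_t = 945.533071
Convexity numerator sum_t t*(t + 1/m) * CF_t / (1+y/m)^(m*t + 2):
  t = 1.0000: term = 60.916994
  t = 2.0000: term = 4800.343650
Convexity = (1/P) * sum = 4861.260644 / 945.533071 = 5.141291

Answer: Convexity = 5.1413


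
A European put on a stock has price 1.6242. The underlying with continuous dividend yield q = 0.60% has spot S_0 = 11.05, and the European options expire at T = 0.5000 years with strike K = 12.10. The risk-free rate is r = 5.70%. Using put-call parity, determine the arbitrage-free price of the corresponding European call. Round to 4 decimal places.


Put-call parity: C - P = S_0 * exp(-qT) - K * exp(-rT).
S_0 * exp(-qT) = 11.0500 * 0.99700450 = 11.01689968
K * exp(-rT) = 12.1000 * 0.97190229 = 11.76001776
C = P + S*exp(-qT) - K*exp(-rT)
C = 1.6242 + 11.01689968 - 11.76001776 = 0.8811

Answer: Call price = 0.8811


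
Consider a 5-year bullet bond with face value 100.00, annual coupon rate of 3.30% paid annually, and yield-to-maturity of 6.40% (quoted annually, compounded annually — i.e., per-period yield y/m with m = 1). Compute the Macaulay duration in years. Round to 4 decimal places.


Coupon per period c = face * coupon_rate / m = 3.300000
Periods per year m = 1; per-period yield y/m = 0.064000
Number of cashflows N = 5
Cashflows (t years, CF_t, discount factor 1/(1+y/m)^(m*t), PV):
  t = 1.0000: CF_t = 3.300000, DF = 0.939850, PV = 3.101504
  t = 2.0000: CF_t = 3.300000, DF = 0.883317, PV = 2.914947
  t = 3.0000: CF_t = 3.300000, DF = 0.830185, PV = 2.739612
  t = 4.0000: CF_t = 3.300000, DF = 0.780249, PV = 2.574823
  t = 5.0000: CF_t = 103.300000, DF = 0.733317, PV = 75.751665
Price P = sum_t PV_t = 87.082551
Macaulay numerator sum_t t * PV_t:
  t * PV_t at t = 1.0000: 3.101504
  t * PV_t at t = 2.0000: 5.829894
  t * PV_t at t = 3.0000: 8.218836
  t * PV_t at t = 4.0000: 10.299293
  t * PV_t at t = 5.0000: 378.758324
Macaulay duration D = (sum_t t * PV_t) / P = 406.207851 / 87.082551 = 4.664630

Answer: Macaulay duration = 4.6646 years


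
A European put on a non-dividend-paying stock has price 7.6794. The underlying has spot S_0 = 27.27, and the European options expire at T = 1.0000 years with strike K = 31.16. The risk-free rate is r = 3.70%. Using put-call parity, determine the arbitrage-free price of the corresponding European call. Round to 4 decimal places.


Answer: Call price = 4.9213

Derivation:
Put-call parity: C - P = S_0 * exp(-qT) - K * exp(-rT).
S_0 * exp(-qT) = 27.2700 * 1.00000000 = 27.27000000
K * exp(-rT) = 31.1600 * 0.96367614 = 30.02814838
C = P + S*exp(-qT) - K*exp(-rT)
C = 7.6794 + 27.27000000 - 30.02814838 = 4.9213


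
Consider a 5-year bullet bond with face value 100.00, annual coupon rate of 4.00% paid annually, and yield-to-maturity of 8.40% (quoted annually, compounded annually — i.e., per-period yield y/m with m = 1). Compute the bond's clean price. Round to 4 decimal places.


Coupon per period c = face * coupon_rate / m = 4.000000
Periods per year m = 1; per-period yield y/m = 0.084000
Number of cashflows N = 5
Cashflows (t years, CF_t, discount factor 1/(1+y/m)^(m*t), PV):
  t = 1.0000: CF_t = 4.000000, DF = 0.922509, PV = 3.690037
  t = 2.0000: CF_t = 4.000000, DF = 0.851023, PV = 3.404093
  t = 3.0000: CF_t = 4.000000, DF = 0.785077, PV = 3.140307
  t = 4.0000: CF_t = 4.000000, DF = 0.724241, PV = 2.896962
  t = 5.0000: CF_t = 104.000000, DF = 0.668119, PV = 69.484339
Price P = sum_t PV_t = 82.615738

Answer: Price = 82.6157


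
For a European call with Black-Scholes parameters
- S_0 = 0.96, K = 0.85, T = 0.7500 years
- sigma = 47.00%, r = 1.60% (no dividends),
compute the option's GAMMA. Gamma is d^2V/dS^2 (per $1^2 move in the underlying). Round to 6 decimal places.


d1 = 0.5319838907; d2 = 0.1249519510
phi(d1) = 0.3463027234; exp(-qT) = 1.0000000000; exp(-rT) = 0.9880717129
Gamma = exp(-qT) * phi(d1) / (S * sigma * sqrt(T)) = 1.0000000000 * 0.3463027234 / (0.9600 * 0.4700 * 0.8660254038) = 0.886250

Answer: Gamma = 0.886250


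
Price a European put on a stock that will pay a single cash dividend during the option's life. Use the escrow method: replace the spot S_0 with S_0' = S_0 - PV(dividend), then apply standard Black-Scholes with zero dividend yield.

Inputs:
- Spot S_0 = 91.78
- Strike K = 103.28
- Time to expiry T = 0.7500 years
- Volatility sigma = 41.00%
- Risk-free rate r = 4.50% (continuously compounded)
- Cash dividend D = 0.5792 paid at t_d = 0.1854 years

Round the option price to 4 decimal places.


Answer: Price = 18.2153

Derivation:
PV(D) = D * exp(-r * t_d) = 0.5792 * 0.99169171 = 0.57438784
S_0' = S_0 - PV(D) = 91.7800 - 0.57438784 = 91.20561216
d1 = (ln(S_0'/K) + (r + sigma^2/2)*T) / (sigma*sqrt(T)) = -0.07756156
d2 = d1 - sigma*sqrt(T) = -0.43263197
exp(-rT) = 0.96681318
N(-d1) = 0.53091159; N(-d2) = 0.66735892
P = K * exp(-rT) * N(-d2) - S_0' * N(-d1) = 103.2800 * 0.96681318 * 0.66735892 - 91.20561216 * 0.53091159 = 18.2153


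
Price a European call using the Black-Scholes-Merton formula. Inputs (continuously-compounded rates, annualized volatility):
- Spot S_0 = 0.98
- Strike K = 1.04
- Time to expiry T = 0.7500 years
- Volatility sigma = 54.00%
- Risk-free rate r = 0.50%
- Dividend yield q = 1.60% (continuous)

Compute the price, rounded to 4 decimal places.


d1 = (ln(S/K) + (r - q + 0.5*sigma^2) * T) / (sigma * sqrt(T)) = 0.08911846
d2 = d1 - sigma * sqrt(T) = -0.37853526
exp(-rT) = 0.99625702; exp(-qT) = 0.98807171
C = S_0 * exp(-qT) * N(d1) - K * exp(-rT) * N(d2)
N(d1) = 0.53550612; N(d2) = 0.35251650
C = 0.9800 * 0.98807171 * 0.53550612 - 1.0400 * 0.99625702 * 0.35251650 = 0.1533

Answer: Price = 0.1533


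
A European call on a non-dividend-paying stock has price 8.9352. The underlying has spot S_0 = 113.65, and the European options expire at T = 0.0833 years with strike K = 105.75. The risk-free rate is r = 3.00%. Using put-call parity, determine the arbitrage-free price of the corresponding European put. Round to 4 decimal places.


Answer: Put price = 0.7713

Derivation:
Put-call parity: C - P = S_0 * exp(-qT) - K * exp(-rT).
S_0 * exp(-qT) = 113.6500 * 1.00000000 = 113.65000000
K * exp(-rT) = 105.7500 * 0.99750412 = 105.48606068
P = C - S*exp(-qT) + K*exp(-rT)
P = 8.9352 - 113.65000000 + 105.48606068 = 0.7713


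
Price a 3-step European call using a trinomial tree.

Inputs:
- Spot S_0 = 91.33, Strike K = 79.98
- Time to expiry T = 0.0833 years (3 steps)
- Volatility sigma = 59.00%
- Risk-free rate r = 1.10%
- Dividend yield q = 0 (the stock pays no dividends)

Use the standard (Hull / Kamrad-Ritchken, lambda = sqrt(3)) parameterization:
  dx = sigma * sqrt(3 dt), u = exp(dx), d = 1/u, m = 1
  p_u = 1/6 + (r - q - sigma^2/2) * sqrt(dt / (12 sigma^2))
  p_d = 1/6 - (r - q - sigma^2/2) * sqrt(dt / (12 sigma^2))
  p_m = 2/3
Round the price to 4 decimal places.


dt = T/N = 0.027767; dx = sigma*sqrt(3*dt) = 0.170284
u = exp(dx) = 1.185642; d = 1/u = 0.843425
p_u = 0.153373, p_m = 0.666667, p_d = 0.179960
Discount per step: exp(-r*dt) = 0.999695
Stock lattice S(k, j) with j the centered position index:
  k=0: S(0,+0) = 91.3300
  k=1: S(1,-1) = 77.0300; S(1,+0) = 91.3300; S(1,+1) = 108.2847
  k=2: S(2,-2) = 64.9690; S(2,-1) = 77.0300; S(2,+0) = 91.3300; S(2,+1) = 108.2847; S(2,+2) = 128.3868
  k=3: S(3,-3) = 54.7965; S(3,-2) = 64.9690; S(3,-1) = 77.0300; S(3,+0) = 91.3300; S(3,+1) = 108.2847; S(3,+2) = 128.3868; S(3,+3) = 152.2208
Terminal payoffs V(N, j) = max(S_T - K, 0):
  V(3,-3) = 0.000000; V(3,-2) = 0.000000; V(3,-1) = 0.000000; V(3,+0) = 11.350000; V(3,+1) = 28.304669; V(3,+2) = 48.406834; V(3,+3) = 72.240801
Backward induction: V(k, j) = exp(-r*dt) * [p_u * V(k+1, j+1) + p_m * V(k+1, j) + p_d * V(k+1, j-1)]
  V(2,-2) = exp(-r*dt) * [p_u*0.000000 + p_m*0.000000 + p_d*0.000000] = 0.000000
  V(2,-1) = exp(-r*dt) * [p_u*11.350000 + p_m*0.000000 + p_d*0.000000] = 1.740254
  V(2,+0) = exp(-r*dt) * [p_u*28.304669 + p_m*11.350000 + p_d*0.000000] = 11.904206
  V(2,+1) = exp(-r*dt) * [p_u*48.406834 + p_m*28.304669 + p_d*11.350000] = 28.327982
  V(2,+2) = exp(-r*dt) * [p_u*72.240801 + p_m*48.406834 + p_d*28.304669] = 48.429941
  V(1,-1) = exp(-r*dt) * [p_u*11.904206 + p_m*1.740254 + p_d*0.000000] = 2.985043
  V(1,+0) = exp(-r*dt) * [p_u*28.327982 + p_m*11.904206 + p_d*1.740254] = 12.590220
  V(1,+1) = exp(-r*dt) * [p_u*48.429941 + p_m*28.327982 + p_d*11.904206] = 28.446767
  V(0,+0) = exp(-r*dt) * [p_u*28.446767 + p_m*12.590220 + p_d*2.985043] = 13.289579

Answer: Price = V(0,0) = 13.2896


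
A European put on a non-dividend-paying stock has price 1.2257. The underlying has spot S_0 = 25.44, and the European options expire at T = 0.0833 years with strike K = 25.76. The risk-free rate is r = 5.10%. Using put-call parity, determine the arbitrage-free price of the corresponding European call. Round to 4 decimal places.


Answer: Call price = 1.0149

Derivation:
Put-call parity: C - P = S_0 * exp(-qT) - K * exp(-rT).
S_0 * exp(-qT) = 25.4400 * 1.00000000 = 25.44000000
K * exp(-rT) = 25.7600 * 0.99576071 = 25.65079592
C = P + S*exp(-qT) - K*exp(-rT)
C = 1.2257 + 25.44000000 - 25.65079592 = 1.0149


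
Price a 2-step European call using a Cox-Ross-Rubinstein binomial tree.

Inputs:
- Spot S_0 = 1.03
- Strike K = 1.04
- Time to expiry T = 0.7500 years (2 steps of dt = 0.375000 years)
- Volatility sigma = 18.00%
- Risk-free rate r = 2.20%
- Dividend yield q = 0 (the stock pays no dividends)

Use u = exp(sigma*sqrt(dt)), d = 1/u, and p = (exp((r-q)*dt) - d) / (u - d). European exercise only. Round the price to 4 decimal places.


dt = T/N = 0.375000
u = exp(sigma*sqrt(dt)) = 1.116532; d = 1/u = 0.895631
p = (exp((r-q)*dt) - d) / (u - d) = 0.509973
Discount per step: exp(-r*dt) = 0.991784
Stock lattice S(k, i) with i counting down-moves:
  k=0: S(0,0) = 1.0300
  k=1: S(1,0) = 1.1500; S(1,1) = 0.9225
  k=2: S(2,0) = 1.2840; S(2,1) = 1.0300; S(2,2) = 0.8262
Terminal payoffs V(N, i) = max(S_T - K, 0):
  V(2,0) = 0.244042; V(2,1) = 0.000000; V(2,2) = 0.000000
Backward induction: V(k, i) = exp(-r*dt) * [p * V(k+1, i) + (1-p) * V(k+1, i+1)].
  V(1,0) = exp(-r*dt) * [p*0.244042 + (1-p)*0.000000] = 0.123432
  V(1,1) = exp(-r*dt) * [p*0.000000 + (1-p)*0.000000] = 0.000000
  V(0,0) = exp(-r*dt) * [p*0.123432 + (1-p)*0.000000] = 0.062430

Answer: Price = V(0,0) = 0.0624


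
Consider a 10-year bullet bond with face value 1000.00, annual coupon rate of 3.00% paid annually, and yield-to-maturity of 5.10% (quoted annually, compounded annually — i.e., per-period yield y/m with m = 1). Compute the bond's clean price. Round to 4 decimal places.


Answer: Price = 838.6282

Derivation:
Coupon per period c = face * coupon_rate / m = 30.000000
Periods per year m = 1; per-period yield y/m = 0.051000
Number of cashflows N = 10
Cashflows (t years, CF_t, discount factor 1/(1+y/m)^(m*t), PV):
  t = 1.0000: CF_t = 30.000000, DF = 0.951475, PV = 28.544244
  t = 2.0000: CF_t = 30.000000, DF = 0.905304, PV = 27.159128
  t = 3.0000: CF_t = 30.000000, DF = 0.861374, PV = 25.841226
  t = 4.0000: CF_t = 30.000000, DF = 0.819576, PV = 24.587275
  t = 5.0000: CF_t = 30.000000, DF = 0.779806, PV = 23.394172
  t = 6.0000: CF_t = 30.000000, DF = 0.741965, PV = 22.258965
  t = 7.0000: CF_t = 30.000000, DF = 0.705961, PV = 21.178844
  t = 8.0000: CF_t = 30.000000, DF = 0.671705, PV = 20.151136
  t = 9.0000: CF_t = 30.000000, DF = 0.639110, PV = 19.173297
  t = 10.0000: CF_t = 1030.000000, DF = 0.608097, PV = 626.339880
Price P = sum_t PV_t = 838.628164


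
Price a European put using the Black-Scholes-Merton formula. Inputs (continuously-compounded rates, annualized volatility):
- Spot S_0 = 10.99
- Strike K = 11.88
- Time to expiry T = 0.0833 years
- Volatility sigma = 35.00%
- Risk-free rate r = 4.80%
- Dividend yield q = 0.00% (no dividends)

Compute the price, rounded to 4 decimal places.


Answer: Price = 0.9985

Derivation:
d1 = (ln(S/K) + (r - q + 0.5*sigma^2) * T) / (sigma * sqrt(T)) = -0.68078285
d2 = d1 - sigma * sqrt(T) = -0.78179894
exp(-rT) = 0.99600958; exp(-qT) = 1.00000000
P = K * exp(-rT) * N(-d2) - S_0 * exp(-qT) * N(-d1)
N(-d1) = 0.75199555; N(-d2) = 0.78283363
P = 11.8800 * 0.99600958 * 0.78283363 - 10.9900 * 1.00000000 * 0.75199555 = 0.9985


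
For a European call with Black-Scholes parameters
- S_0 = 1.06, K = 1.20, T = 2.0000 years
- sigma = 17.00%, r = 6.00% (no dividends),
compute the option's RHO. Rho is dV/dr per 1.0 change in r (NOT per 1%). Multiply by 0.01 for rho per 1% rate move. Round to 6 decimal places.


d1 = 0.1033513566; d2 = -0.1370649490
phi(d1) = 0.3968173084; exp(-qT) = 1.0000000000; exp(-rT) = 0.8869204367
N(d2) = 0.4454897288
Rho = K*T*exp(-rT)*N(d2) = 1.2000 * 2.0000 * 0.8869204367 * 0.4454897288 = 0.948273

Answer: Rho = 0.948273


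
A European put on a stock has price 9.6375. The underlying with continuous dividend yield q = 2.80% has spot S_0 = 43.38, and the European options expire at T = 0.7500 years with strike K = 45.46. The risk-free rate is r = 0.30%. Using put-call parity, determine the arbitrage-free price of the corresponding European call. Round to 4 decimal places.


Put-call parity: C - P = S_0 * exp(-qT) - K * exp(-rT).
S_0 * exp(-qT) = 43.3800 * 0.97921896 = 42.47851868
K * exp(-rT) = 45.4600 * 0.99775253 = 45.35782998
C = P + S*exp(-qT) - K*exp(-rT)
C = 9.6375 + 42.47851868 - 45.35782998 = 6.7582

Answer: Call price = 6.7582


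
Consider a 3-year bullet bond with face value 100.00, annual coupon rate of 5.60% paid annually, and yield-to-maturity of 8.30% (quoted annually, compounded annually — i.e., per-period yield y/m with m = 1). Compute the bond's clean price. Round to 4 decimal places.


Coupon per period c = face * coupon_rate / m = 5.600000
Periods per year m = 1; per-period yield y/m = 0.083000
Number of cashflows N = 3
Cashflows (t years, CF_t, discount factor 1/(1+y/m)^(m*t), PV):
  t = 1.0000: CF_t = 5.600000, DF = 0.923361, PV = 5.170822
  t = 2.0000: CF_t = 5.600000, DF = 0.852596, PV = 4.774535
  t = 3.0000: CF_t = 105.600000, DF = 0.787254, PV = 83.133975
Price P = sum_t PV_t = 93.079332

Answer: Price = 93.0793


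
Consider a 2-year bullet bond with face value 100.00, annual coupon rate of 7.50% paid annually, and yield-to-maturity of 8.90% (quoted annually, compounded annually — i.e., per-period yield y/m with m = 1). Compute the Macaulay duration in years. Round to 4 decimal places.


Answer: Macaulay duration = 1.9294 years

Derivation:
Coupon per period c = face * coupon_rate / m = 7.500000
Periods per year m = 1; per-period yield y/m = 0.089000
Number of cashflows N = 2
Cashflows (t years, CF_t, discount factor 1/(1+y/m)^(m*t), PV):
  t = 1.0000: CF_t = 7.500000, DF = 0.918274, PV = 6.887052
  t = 2.0000: CF_t = 107.500000, DF = 0.843226, PV = 90.646847
Price P = sum_t PV_t = 97.533900
Macaulay numerator sum_t t * PV_t:
  t * PV_t at t = 1.0000: 6.887052
  t * PV_t at t = 2.0000: 181.293695
Macaulay duration D = (sum_t t * PV_t) / P = 188.180747 / 97.533900 = 1.929388


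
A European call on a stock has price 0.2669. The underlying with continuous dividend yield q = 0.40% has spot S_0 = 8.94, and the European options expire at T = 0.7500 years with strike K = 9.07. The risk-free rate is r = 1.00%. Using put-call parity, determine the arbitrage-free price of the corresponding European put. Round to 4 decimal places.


Answer: Put price = 0.3559

Derivation:
Put-call parity: C - P = S_0 * exp(-qT) - K * exp(-rT).
S_0 * exp(-qT) = 8.9400 * 0.99700450 = 8.91322019
K * exp(-rT) = 9.0700 * 0.99252805 = 9.00222946
P = C - S*exp(-qT) + K*exp(-rT)
P = 0.2669 - 8.91322019 + 9.00222946 = 0.3559


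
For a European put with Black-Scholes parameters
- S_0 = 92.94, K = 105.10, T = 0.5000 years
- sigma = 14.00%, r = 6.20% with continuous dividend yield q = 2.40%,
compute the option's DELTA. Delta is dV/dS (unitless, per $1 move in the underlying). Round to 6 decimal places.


Answer: Delta = -0.831462

Derivation:
d1 = -1.0006384655; d2 = -1.0996334149
phi(d1) = 0.2418162346; exp(-qT) = 0.9880717129; exp(-rT) = 0.9694755731
N(-d1) = 0.8414991867
Delta = -exp(-qT) * N(-d1) = -0.9880717129 * 0.8414991867 = -0.831462


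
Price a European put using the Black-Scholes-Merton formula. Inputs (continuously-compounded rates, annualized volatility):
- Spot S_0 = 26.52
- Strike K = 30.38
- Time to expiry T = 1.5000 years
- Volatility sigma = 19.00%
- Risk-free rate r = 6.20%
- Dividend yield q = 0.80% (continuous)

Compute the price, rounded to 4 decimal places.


d1 = (ln(S/K) + (r - q + 0.5*sigma^2) * T) / (sigma * sqrt(T)) = -0.11951074
d2 = d1 - sigma * sqrt(T) = -0.35221227
exp(-rT) = 0.91119350; exp(-qT) = 0.98807171
P = K * exp(-rT) * N(-d2) - S_0 * exp(-qT) * N(-d1)
N(-d1) = 0.54756463; N(-d2) = 0.63766046
P = 30.3800 * 0.91119350 * 0.63766046 - 26.5200 * 0.98807171 * 0.54756463 = 3.3036

Answer: Price = 3.3036


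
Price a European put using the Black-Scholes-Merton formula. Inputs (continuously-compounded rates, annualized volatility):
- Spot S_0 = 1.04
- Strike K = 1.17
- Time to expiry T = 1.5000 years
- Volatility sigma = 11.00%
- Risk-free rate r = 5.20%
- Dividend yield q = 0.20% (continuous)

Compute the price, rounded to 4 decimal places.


d1 = (ln(S/K) + (r - q + 0.5*sigma^2) * T) / (sigma * sqrt(T)) = -0.25020451
d2 = d1 - sigma * sqrt(T) = -0.38492644
exp(-rT) = 0.92496443; exp(-qT) = 0.99700450
P = K * exp(-rT) * N(-d2) - S_0 * exp(-qT) * N(-d1)
N(-d1) = 0.59878540; N(-d2) = 0.64985404
P = 1.1700 * 0.92496443 * 0.64985404 - 1.0400 * 0.99700450 * 0.59878540 = 0.0824

Answer: Price = 0.0824


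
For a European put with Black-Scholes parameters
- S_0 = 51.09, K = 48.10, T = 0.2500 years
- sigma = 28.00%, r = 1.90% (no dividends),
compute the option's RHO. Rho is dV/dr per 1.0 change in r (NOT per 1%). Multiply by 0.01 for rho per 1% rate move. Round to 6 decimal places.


d1 = 0.5346900445; d2 = 0.3946900445
phi(d1) = 0.3458032681; exp(-qT) = 1.0000000000; exp(-rT) = 0.9952612634
N(-d2) = 0.3465358254
Rho = -K*T*exp(-rT)*N(-d2) = -48.1000 * 0.2500 * 0.9952612634 * 0.3465358254 = -4.147347

Answer: Rho = -4.147347
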